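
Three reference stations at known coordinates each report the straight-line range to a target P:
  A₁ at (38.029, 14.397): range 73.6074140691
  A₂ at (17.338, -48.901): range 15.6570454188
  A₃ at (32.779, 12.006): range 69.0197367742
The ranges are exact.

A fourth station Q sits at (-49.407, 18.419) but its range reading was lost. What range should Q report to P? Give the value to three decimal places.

eq1: (x − 38.029)² + (y − 14.397)² = 73.6074140691²
eq2: (x − 17.338)² + (y + 48.901)² = 15.6570454188²
eq3: (x − 32.779)² + (y − 12.006)² = 69.0197367742²
eq2−eq1, eq2−eq3 (x²,y² cancel):
  41.382·x + 126.596·y = -6211.343930
  30.882·x + 121.814·y = -5991.888161
det = 41.382·121.814 − 126.596·30.882 = 1131.369276
x = (-6211.343930·121.814 − 126.596·-5991.888161) / 1131.369276 = 1.697434
y = (41.382·-5991.888161 − -6211.343930·30.882) / 1131.369276 = -49.619160
|P − Q| = √((1.697434 − -49.407)² + (-49.619160 − 18.419)²) = 85.093209

85.093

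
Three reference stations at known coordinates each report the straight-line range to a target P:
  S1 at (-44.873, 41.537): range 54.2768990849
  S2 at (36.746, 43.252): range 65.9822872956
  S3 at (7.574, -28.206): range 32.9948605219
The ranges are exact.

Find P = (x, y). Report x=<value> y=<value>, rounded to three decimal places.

eq1: (x + 44.873)² + (y − 41.537)² = 54.2768990849²
eq2: (x − 36.746)² + (y − 43.252)² = 65.9822872956²
eq3: (x − 7.574)² + (y + 28.206)² = 32.9948605219²
eq2−eq3, eq2−eq1 (x²,y² cancel):
  -58.344·x − 142.916·y = 896.941308
  -163.238·x − 3.430·y = 1925.584940
det = -58.344·-3.430 − -142.916·-163.238 = -23129.202088
x = (896.941308·-3.430 − -142.916·1925.584940) / -23129.202088 = -11.765230
y = (-58.344·1925.584940 − 896.941308·-163.238) / -23129.202088 = -1.472968

x=-11.765 y=-1.473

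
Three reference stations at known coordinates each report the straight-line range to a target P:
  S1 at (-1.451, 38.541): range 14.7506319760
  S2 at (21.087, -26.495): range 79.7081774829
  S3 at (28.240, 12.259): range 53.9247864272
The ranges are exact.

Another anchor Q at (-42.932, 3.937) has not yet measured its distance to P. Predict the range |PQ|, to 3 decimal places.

49.427

eq1: (x + 1.451)² + (y − 38.541)² = 14.7506319760²
eq2: (x − 21.087)² + (y + 26.495)² = 79.7081774829²
eq3: (x − 28.240)² + (y − 12.259)² = 53.9247864272²
eq1−eq3, eq1−eq2 (x²,y² cancel):
  59.382·x − 52.564·y = -3230.034849
  45.076·x − 130.072·y = -6476.679902
det = 59.382·-130.072 − -52.564·45.076 = -5354.560640
x = (-3230.034849·-130.072 − -52.564·-6476.679902) / -5354.560640 = -14.883927
y = (59.382·-6476.679902 − -3230.034849·45.076) / -5354.560640 = 44.635064
|P − Q| = √((-14.883927 − -42.932)² + (44.635064 − 3.937)²) = 49.426984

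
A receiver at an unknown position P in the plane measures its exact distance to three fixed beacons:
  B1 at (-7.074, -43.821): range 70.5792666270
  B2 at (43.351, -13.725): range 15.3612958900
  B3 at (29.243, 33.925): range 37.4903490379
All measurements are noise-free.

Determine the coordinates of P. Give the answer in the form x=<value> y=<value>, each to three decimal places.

eq1: (x + 7.074)² + (y + 43.821)² = 70.5792666270²
eq2: (x − 43.351)² + (y + 13.725)² = 15.3612958900²
eq3: (x − 29.243)² + (y − 33.925)² = 37.4903490379²
eq1−eq2, eq1−eq3 (x²,y² cancel):
  100.850·x + 60.192·y = 4842.826775
  72.634·x + 155.492·y = 3611.643764
det = 100.850·155.492 − 60.192·72.634 = 11309.382472
x = (4842.826775·155.492 − 60.192·3611.643764) / 11309.382472 = 47.361451
y = (100.850·3611.643764 − 4842.826775·72.634) / 11309.382472 = 1.103543

x=47.361 y=1.104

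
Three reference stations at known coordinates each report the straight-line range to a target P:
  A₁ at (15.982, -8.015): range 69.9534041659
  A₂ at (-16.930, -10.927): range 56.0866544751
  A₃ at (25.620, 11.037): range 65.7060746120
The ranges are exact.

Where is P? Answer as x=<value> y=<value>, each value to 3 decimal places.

x=-31.685 y=43.184

eq1: (x − 15.982)² + (y + 8.015)² = 69.9534041659²
eq2: (x + 16.930)² + (y + 10.927)² = 56.0866544751²
eq3: (x − 25.620)² + (y − 11.037)² = 65.7060746120²
eq2−eq1, eq2−eq3 (x²,y² cancel):
  65.824·x + 5.824·y = -1834.125624
  85.100·x + 43.928·y = -799.399891
det = 65.824·43.928 − 5.824·85.100 = 2395.894272
x = (-1834.125624·43.928 − 5.824·-799.399891) / 2395.894272 = -31.684940
y = (65.824·-799.399891 − -1834.125624·85.100) / 2395.894272 = 43.184039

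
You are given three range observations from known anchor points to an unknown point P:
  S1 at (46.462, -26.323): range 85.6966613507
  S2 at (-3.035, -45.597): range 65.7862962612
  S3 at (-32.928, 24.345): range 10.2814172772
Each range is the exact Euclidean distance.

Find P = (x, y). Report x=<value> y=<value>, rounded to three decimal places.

x=-28.604 y=15.017

eq1: (x − 46.462)² + (y + 26.323)² = 85.6966613507²
eq2: (x + 3.035)² + (y + 45.597)² = 65.7862962612²
eq3: (x + 32.928)² + (y − 24.345)² = 10.2814172772²
eq1−eq2, eq1−eq3 (x²,y² cancel):
  -98.994·x − 38.548·y = 2252.760852
  -158.780·x + 101.336·y = 6063.524661
det = -98.994·101.336 − -38.548·-158.780 = -16152.307424
x = (2252.760852·101.336 − -38.548·6063.524661) / -16152.307424 = -28.604119
y = (-98.994·6063.524661 − 2252.760852·-158.780) / -16152.307424 = 15.016999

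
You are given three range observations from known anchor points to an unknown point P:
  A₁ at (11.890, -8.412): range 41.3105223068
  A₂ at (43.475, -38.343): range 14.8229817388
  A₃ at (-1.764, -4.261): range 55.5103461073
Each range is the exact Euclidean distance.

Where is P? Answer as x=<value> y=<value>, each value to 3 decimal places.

eq1: (x − 11.890)² + (y + 8.412)² = 41.3105223068²
eq2: (x − 43.475)² + (y + 38.343)² = 14.8229817388²
eq3: (x + 1.764)² + (y + 4.261)² = 55.5103461073²
eq1−eq2, eq1−eq3 (x²,y² cancel):
  63.170·x − 59.862·y = 4634.965896
  -27.308·x + 8.302·y = -1565.705299
det = 63.170·8.302 − -59.862·-27.308 = -1110.274156
x = (4634.965896·8.302 − -59.862·-1565.705299) / -1110.274156 = 49.759569
y = (63.170·-1565.705299 − 4634.965896·-27.308) / -1110.274156 = -24.918210

x=49.760 y=-24.918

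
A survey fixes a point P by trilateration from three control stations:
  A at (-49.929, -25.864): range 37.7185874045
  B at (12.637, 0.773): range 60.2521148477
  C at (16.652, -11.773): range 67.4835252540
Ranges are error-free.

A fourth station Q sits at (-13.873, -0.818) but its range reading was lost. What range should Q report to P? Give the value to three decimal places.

35.056

eq1: (x + 49.929)² + (y + 25.864)² = 37.7185874045²
eq2: (x − 12.637)² + (y − 0.773)² = 60.2521148477²
eq3: (x − 16.652)² + (y + 11.773)² = 67.4835252540²
eq2−eq1, eq2−eq3 (x²,y² cancel):
  -125.132·x − 53.274·y = 5209.185747
  8.030·x − 25.092·y = -668.107502
det = -125.132·-25.092 − -53.274·8.030 = 3567.602364
x = (5209.185747·-25.092 − -53.274·-668.107502) / 3567.602364 = -46.614401
y = (-125.132·-668.107502 − 5209.185747·8.030) / 3567.602364 = 11.708667
|P − Q| = √((-46.614401 − -13.873)² + (11.708667 − -0.818)²) = 35.055909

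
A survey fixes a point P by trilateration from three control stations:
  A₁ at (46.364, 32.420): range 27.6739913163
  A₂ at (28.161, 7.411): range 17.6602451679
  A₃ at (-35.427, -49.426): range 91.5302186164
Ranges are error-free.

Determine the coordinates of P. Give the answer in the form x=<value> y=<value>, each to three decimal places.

eq1: (x − 46.364)² + (y − 32.420)² = 27.6739913163²
eq2: (x − 28.161)² + (y − 7.411)² = 17.6602451679²
eq3: (x + 35.427)² + (y + 49.426)² = 91.5302186164²
eq2−eq1, eq2−eq3 (x²,y² cancel):
  36.406·x + 50.018·y = 1898.746518
  -127.176·x − 113.674·y = -5215.859698
det = 36.406·-113.674 − 50.018·-127.176 = 2222.673524
x = (1898.746518·-113.674 − 50.018·-5215.859698) / 2222.673524 = 20.267825
y = (36.406·-5215.859698 − 1898.746518·-127.176) / 2222.673524 = 23.209166

x=20.268 y=23.209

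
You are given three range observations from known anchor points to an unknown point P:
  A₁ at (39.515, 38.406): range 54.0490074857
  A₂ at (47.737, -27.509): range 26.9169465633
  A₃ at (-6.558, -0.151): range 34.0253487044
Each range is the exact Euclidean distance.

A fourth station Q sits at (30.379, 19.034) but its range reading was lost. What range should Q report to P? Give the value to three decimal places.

33.099

eq1: (x − 39.515)² + (y − 38.406)² = 54.0490074857²
eq2: (x − 47.737)² + (y + 27.509)² = 26.9169465633²
eq3: (x + 6.558)² + (y + 0.151)² = 34.0253487044²
eq2−eq1, eq2−eq3 (x²,y² cancel):
  -16.444·x + 131.830·y = -2195.883387
  -108.590·x + 54.716·y = -3425.738427
det = -16.444·54.716 − 131.830·-108.590 = 13415.669796
x = (-2195.883387·54.716 − 131.830·-3425.738427) / 13415.669796 = 24.707312
y = (-16.444·-3425.738427 − -2195.883387·-108.590) / 13415.669796 = -13.575031
|P − Q| = √((24.707312 − 30.379)² + (-13.575031 − 19.034)²) = 33.098594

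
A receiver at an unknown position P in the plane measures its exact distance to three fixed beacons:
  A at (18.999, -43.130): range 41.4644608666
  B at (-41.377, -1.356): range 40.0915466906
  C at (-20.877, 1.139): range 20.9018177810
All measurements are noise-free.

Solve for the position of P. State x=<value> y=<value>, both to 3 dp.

x=-1.715 y=-7.210

eq1: (x − 18.999)² + (y + 43.130)² = 41.4644608666²
eq2: (x + 41.377)² + (y + 1.356)² = 40.0915466906²
eq3: (x + 20.877)² + (y − 1.139)² = 20.9018177810²
eq3−eq2, eq3−eq1 (x²,y² cancel):
  -41.000·x − 4.990·y = 106.302286
  79.752·x − 88.538·y = 501.596923
det = -41.000·-88.538 − -4.990·79.752 = 4028.020480
x = (106.302286·-88.538 − -4.990·501.596923) / 4028.020480 = -1.715191
y = (-41.000·501.596923 − 106.302286·79.752) / 4028.020480 = -7.210314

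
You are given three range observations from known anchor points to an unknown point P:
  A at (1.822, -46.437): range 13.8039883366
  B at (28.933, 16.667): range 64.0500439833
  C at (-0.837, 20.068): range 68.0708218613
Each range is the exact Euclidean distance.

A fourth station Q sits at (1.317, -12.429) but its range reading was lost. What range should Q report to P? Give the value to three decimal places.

36.476

eq1: (x − 1.822)² + (y + 46.437)² = 13.8039883366²
eq2: (x − 28.933)² + (y − 16.667)² = 64.0500439833²
eq3: (x + 0.837)² + (y − 20.068)² = 68.0708218613²
eq3−eq2, eq3−eq1 (x²,y² cancel):
  59.540·x − 6.802·y = 1242.710840
  5.318·x − 133.010·y = 6199.376155
det = 59.540·-133.010 − -6.802·5.318 = -7883.242364
x = (1242.710840·-133.010 − -6.802·6199.376155) / -7883.242364 = 15.618550
y = (59.540·6199.376155 − 1242.710840·5.318) / -7883.242364 = -45.983886
|P − Q| = √((15.618550 − 1.317)² + (-45.983886 − -12.429)²) = 36.475536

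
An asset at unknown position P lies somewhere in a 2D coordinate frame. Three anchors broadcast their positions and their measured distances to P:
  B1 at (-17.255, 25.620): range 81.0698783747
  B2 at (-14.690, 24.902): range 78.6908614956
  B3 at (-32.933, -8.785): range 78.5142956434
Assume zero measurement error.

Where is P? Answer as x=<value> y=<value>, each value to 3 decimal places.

x=43.050 y=-28.562

eq1: (x + 17.255)² + (y − 25.620)² = 81.0698783747²
eq2: (x + 14.690)² + (y − 24.902)² = 78.6908614956²
eq3: (x + 32.933)² + (y + 8.785)² = 78.5142956434²
eq2−eq3, eq2−eq1 (x²,y² cancel):
  -36.486·x − 67.374·y = 353.610073
  -5.130·x + 1.436·y = -261.859776
det = -36.486·1.436 − -67.374·-5.130 = -398.022516
x = (353.610073·1.436 − -67.374·-261.859776) / -398.022516 = 43.049716
y = (-36.486·-261.859776 − 353.610073·-5.130) / -398.022516 = -28.561790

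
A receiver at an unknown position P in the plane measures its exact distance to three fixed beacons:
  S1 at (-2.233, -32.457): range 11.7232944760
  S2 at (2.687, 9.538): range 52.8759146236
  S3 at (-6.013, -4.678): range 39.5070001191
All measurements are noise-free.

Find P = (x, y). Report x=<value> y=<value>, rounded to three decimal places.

x=2.138 y=-43.335

eq1: (x + 2.233)² + (y + 32.457)² = 11.7232944760²
eq2: (x − 2.687)² + (y − 9.538)² = 52.8759146236²
eq3: (x + 6.013)² + (y + 4.678)² = 39.5070001191²
eq3−eq2, eq3−eq1 (x²,y² cancel):
  17.400·x + 28.432·y = -1194.905729
  7.560·x − 55.558·y = 2423.770710
det = 17.400·-55.558 − 28.432·7.560 = -1181.655120
x = (-1194.905729·-55.558 − 28.432·2423.770710) / -1181.655120 = 2.137744
y = (17.400·2423.770710 − -1194.905729·7.560) / -1181.655120 = -43.335062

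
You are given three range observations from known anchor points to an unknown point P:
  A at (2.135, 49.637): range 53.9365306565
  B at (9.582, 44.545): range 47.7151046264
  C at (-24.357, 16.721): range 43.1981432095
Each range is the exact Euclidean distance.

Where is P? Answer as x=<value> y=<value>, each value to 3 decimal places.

eq1: (x − 2.135)² + (y − 49.637)² = 53.9365306565²
eq2: (x − 9.582)² + (y − 44.545)² = 47.7151046264²
eq3: (x + 24.357)² + (y − 16.721)² = 43.1981432095²
eq3−eq2, eq3−eq1 (x²,y² cancel):
  67.878·x + 55.648·y = 792.564826
  52.984·x + 65.832·y = 552.464941
det = 67.878·65.832 − 55.648·52.984 = 1520.090864
x = (792.564826·65.832 − 55.648·552.464941) / 1520.090864 = 14.099525
y = (67.878·552.464941 − 792.564826·52.984) / 1520.090864 = -2.955770

x=14.100 y=-2.956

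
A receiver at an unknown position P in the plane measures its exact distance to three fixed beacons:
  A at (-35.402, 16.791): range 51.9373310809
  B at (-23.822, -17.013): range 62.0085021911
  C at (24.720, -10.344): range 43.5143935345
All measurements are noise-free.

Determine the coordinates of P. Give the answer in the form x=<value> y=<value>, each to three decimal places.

eq1: (x + 35.402)² + (y − 16.791)² = 51.9373310809²
eq2: (x + 23.822)² + (y + 17.013)² = 62.0085021911²
eq3: (x − 24.720)² + (y + 10.344)² = 43.5143935345²
eq1−eq3, eq1−eq2 (x²,y² cancel):
  120.244·x − 54.270·y = -13.178634
  23.160·x − 67.608·y = -1825.877416
det = 120.244·-67.608 − -54.270·23.160 = -6872.563152
x = (-13.178634·-67.608 − -54.270·-1825.877416) / -6872.563152 = 14.288612
y = (120.244·-1825.877416 − -13.178634·23.160) / -6872.563152 = 31.901575

x=14.289 y=31.902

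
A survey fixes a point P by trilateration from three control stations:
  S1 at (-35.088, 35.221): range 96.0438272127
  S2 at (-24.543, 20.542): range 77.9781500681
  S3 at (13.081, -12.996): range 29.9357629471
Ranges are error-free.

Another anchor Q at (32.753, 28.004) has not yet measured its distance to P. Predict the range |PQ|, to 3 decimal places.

69.898

eq1: (x + 35.088)² + (y − 35.221)² = 96.0438272127²
eq2: (x + 24.543)² + (y − 20.542)² = 77.9781500681²
eq3: (x − 13.081)² + (y + 12.996)² = 29.9357629471²
eq3−eq1, eq3−eq2 (x²,y² cancel):
  -96.338·x + 96.434·y = -6196.588834
  -75.248·x + 67.076·y = -4500.117949
det = -96.338·67.076 − 96.434·-75.248 = 794.497944
x = (-6196.588834·67.076 − 96.434·-4500.117949) / 794.497944 = 23.061081
y = (-96.338·-4500.117949 − -6196.588834·-75.248) / 794.497944 = -41.219180
|P − Q| = √((23.061081 − 32.753)² + (-41.219180 − 28.004)²) = 69.898369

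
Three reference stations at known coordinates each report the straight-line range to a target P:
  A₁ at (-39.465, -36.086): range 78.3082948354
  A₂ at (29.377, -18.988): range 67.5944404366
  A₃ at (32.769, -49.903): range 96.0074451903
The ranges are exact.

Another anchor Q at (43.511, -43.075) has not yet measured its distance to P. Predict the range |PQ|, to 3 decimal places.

eq1: (x + 39.465)² + (y + 36.086)² = 78.3082948354²
eq2: (x − 29.377)² + (y + 18.988)² = 67.5944404366²
eq3: (x − 32.769)² + (y + 49.903)² = 96.0074451903²
eq2−eq3, eq2−eq1 (x²,y² cancel):
  6.784·x − 61.830·y = -2307.856657
  -137.684·x − 34.196·y = 72.952686
det = 6.784·-34.196 − -61.830·-137.684 = -8744.987384
x = (-2307.856657·-34.196 − -61.830·72.952686) / -8744.987384 = -9.540337
y = (6.784·72.952686 − -2307.856657·-137.684) / -8744.987384 = 36.279072
|P − Q| = √((-9.540337 − 43.511)² + (36.279072 − -43.075)²) = 95.454246

95.454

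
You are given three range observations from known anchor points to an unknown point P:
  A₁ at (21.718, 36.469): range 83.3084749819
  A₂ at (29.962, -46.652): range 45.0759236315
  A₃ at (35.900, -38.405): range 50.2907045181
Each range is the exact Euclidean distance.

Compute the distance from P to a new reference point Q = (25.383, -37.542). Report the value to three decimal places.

39.788

eq1: (x − 21.718)² + (y − 36.469)² = 83.3084749819²
eq2: (x − 29.962)² + (y + 46.652)² = 45.0759236315²
eq3: (x − 35.900)² + (y + 38.405)² = 50.2907045181²
eq1−eq3, eq1−eq2 (x²,y² cancel):
  28.364·x − 149.748·y = 5373.241583
  16.488·x − 166.242·y = 6180.934176
det = 28.364·-166.242 − -149.748·16.488 = -2246.243064
x = (5373.241583·-166.242 − -149.748·6180.934176) / -2246.243064 = -14.390297
y = (28.364·6180.934176 − 5373.241583·16.488) / -2246.243064 = -38.607580
|P − Q| = √((-14.390297 − 25.383)² + (-38.607580 − -37.542)²) = 39.787568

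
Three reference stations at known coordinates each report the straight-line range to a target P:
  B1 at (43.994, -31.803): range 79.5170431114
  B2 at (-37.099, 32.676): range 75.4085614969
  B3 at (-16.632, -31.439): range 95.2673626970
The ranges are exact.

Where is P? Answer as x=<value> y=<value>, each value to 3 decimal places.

eq1: (x − 43.994)² + (y + 31.803)² = 79.5170431114²
eq2: (x + 37.099)² + (y − 32.676)² = 75.4085614969²
eq3: (x + 16.632)² + (y + 31.439)² = 95.2673626970²
eq2−eq1, eq2−eq3 (x²,y² cancel):
  162.186·x − 128.958·y = -133.662930
  40.934·x − 128.230·y = -4568.441880
det = 162.186·-128.230 − -128.958·40.934 = -15518.344008
x = (-133.662930·-128.230 − -128.958·-4568.441880) / -15518.344008 = 36.859444
y = (162.186·-4568.441880 − -133.662930·40.934) / -15518.344008 = 47.393327

x=36.859 y=47.393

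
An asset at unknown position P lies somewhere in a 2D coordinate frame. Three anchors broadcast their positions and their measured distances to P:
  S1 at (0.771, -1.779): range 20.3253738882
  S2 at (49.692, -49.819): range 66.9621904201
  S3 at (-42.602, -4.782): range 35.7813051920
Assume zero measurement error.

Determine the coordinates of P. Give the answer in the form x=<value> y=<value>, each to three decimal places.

x=-9.822 y=-19.126

eq1: (x − 0.771)² + (y + 1.779)² = 20.3253738882²
eq2: (x − 49.692)² + (y + 49.819)² = 66.9621904201²
eq3: (x + 42.602)² + (y + 4.782)² = 35.7813051920²
eq2−eq3, eq2−eq1 (x²,y² cancel):
  -184.588·x + 90.074·y = 90.203448
  -97.842·x + 96.080·y = -876.654221
det = -184.588·96.080 − 90.074·-97.842 = -8922.194732
x = (90.203448·96.080 − 90.074·-876.654221) / -8922.194732 = -9.821630
y = (-184.588·-876.654221 − 90.203448·-97.842) / -8922.194732 = -19.125959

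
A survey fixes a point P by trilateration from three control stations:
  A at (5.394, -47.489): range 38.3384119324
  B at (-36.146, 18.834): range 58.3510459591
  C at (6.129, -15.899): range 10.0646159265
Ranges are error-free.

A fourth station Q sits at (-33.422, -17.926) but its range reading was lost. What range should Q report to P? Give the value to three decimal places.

eq1: (x − 5.394)² + (y + 47.489)² = 38.3384119324²
eq2: (x + 36.146)² + (y − 18.834)² = 58.3510459591²
eq3: (x − 6.129)² + (y + 15.899)² = 10.0646159265²
eq3−eq2, eq3−eq1 (x²,y² cancel):
  -84.550·x + 69.466·y = -1932.638041
  -1.470·x − 63.180·y = 625.420179
det = -84.550·-63.180 − 69.466·-1.470 = 5443.984020
x = (-1932.638041·-63.180 − 69.466·625.420179) / 5443.984020 = 14.448726
y = (-84.550·625.420179 − -1932.638041·-1.470) / 5443.984020 = -10.235198
|P − Q| = √((14.448726 − -33.422)² + (-10.235198 − -17.926)²) = 48.484584

48.485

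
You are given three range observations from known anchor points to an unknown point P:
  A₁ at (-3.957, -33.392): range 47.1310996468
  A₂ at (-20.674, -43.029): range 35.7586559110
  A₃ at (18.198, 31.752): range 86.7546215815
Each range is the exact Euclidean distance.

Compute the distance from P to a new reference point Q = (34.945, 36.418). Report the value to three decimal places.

eq1: (x + 3.957)² + (y + 33.392)² = 47.1310996468²
eq2: (x + 20.674)² + (y + 43.029)² = 35.7586559110²
eq3: (x − 18.198)² + (y − 31.752)² = 86.7546215815²
eq2−eq1, eq2−eq3 (x²,y² cancel):
  33.434·x + 19.274·y = -2090.884685
  77.744·x + 149.562·y = -7187.235302
det = 33.434·149.562 − 19.274·77.744 = 3502.018052
x = (-2090.884685·149.562 − 19.274·-7187.235302) / 3502.018052 = -49.739927
y = (33.434·-7187.235302 − -2090.884685·77.744) / 3502.018052 = -22.199853
|P − Q| = √((-49.739927 − 34.945)² + (-22.199853 − 36.418)²) = 102.993153

102.993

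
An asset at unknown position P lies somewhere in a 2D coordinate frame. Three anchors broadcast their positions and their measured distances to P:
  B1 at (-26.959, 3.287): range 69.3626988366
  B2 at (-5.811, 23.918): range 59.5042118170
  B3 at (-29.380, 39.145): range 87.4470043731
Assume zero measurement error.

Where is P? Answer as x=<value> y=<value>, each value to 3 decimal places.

eq1: (x + 26.959)² + (y − 3.287)² = 69.3626988366²
eq2: (x + 5.811)² + (y − 23.918)² = 59.5042118170²
eq3: (x + 29.380)² + (y − 39.145)² = 87.4470043731²
eq1−eq2, eq1−eq3 (x²,y² cancel):
  42.296·x + 41.262·y = 1138.679161
  -4.842·x + 71.716·y = -1177.871209
det = 42.296·71.716 − 41.262·-4.842 = 3233.090540
x = (1138.679161·71.716 − 41.262·-1177.871209) / 3233.090540 = 40.290501
y = (42.296·-1177.871209 − 1138.679161·-4.842) / 3233.090540 = -13.703840

x=40.291 y=-13.704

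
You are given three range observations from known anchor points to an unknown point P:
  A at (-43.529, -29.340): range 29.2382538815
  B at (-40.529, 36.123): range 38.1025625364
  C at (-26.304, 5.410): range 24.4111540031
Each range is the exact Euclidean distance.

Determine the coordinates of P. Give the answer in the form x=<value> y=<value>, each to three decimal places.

x=-49.910 y=-0.807

eq1: (x + 43.529)² + (y + 29.340)² = 29.2382538815²
eq2: (x + 40.529)² + (y − 36.123)² = 38.1025625364²
eq3: (x + 26.304)² + (y − 5.410)² = 24.4111540031²
eq3−eq2, eq3−eq1 (x²,y² cancel):
  -28.450·x + 61.426·y = 1370.401622
  -34.450·x − 69.500·y = 1775.469875
det = -28.450·-69.500 − 61.426·-34.450 = 4093.400700
x = (1370.401622·-69.500 − 61.426·1775.469875) / 4093.400700 = -49.910317
y = (-28.450·1775.469875 − 1370.401622·-34.450) / 4093.400700 = -0.806611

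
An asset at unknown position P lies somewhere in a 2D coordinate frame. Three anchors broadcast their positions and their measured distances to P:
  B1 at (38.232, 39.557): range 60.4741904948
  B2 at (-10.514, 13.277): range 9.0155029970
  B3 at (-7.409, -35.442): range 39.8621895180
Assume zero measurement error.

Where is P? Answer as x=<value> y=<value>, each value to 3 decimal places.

x=-10.879 y=4.269

eq1: (x − 38.232)² + (y − 39.557)² = 60.4741904948²
eq2: (x + 10.514)² + (y − 13.277)² = 9.0155029970²
eq3: (x + 7.409)² + (y + 35.442)² = 39.8621895180²
eq1−eq3, eq1−eq2 (x²,y² cancel):
  -91.282·x − 149.998·y = 352.720135
  -97.492·x − 52.560·y = 836.229274
det = -91.282·-52.560 − -149.998·-97.492 = -9825.823096
x = (352.720135·-52.560 − -149.998·836.229274) / -9825.823096 = -10.878859
y = (-91.282·836.229274 − 352.720135·-97.492) / -9825.823096 = 4.268883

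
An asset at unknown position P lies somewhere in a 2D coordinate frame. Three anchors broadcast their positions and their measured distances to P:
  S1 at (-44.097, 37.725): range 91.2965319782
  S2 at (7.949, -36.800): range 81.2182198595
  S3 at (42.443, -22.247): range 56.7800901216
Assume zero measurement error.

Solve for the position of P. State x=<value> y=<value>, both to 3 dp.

x=47.137 y=34.339

eq1: (x + 44.097)² + (y − 37.725)² = 91.2965319782²
eq2: (x − 7.949)² + (y + 36.800)² = 81.2182198595²
eq3: (x − 42.443)² + (y + 22.247)² = 56.7800901216²
eq2−eq1, eq2−eq3 (x²,y² cancel):
  -104.092·x + 149.050·y = 211.636919
  68.988·x + 29.106·y = 4251.331260
det = -104.092·29.106 − 149.050·68.988 = -13312.363152
x = (211.636919·29.106 − 149.050·4251.331260) / -13312.363152 = 47.136711
y = (-104.092·4251.331260 − 211.636919·68.988) / -13312.363152 = 34.338755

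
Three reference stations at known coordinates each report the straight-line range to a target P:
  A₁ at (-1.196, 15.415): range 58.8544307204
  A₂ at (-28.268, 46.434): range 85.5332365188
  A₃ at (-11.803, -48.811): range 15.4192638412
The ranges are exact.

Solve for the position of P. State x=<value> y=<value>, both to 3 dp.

x=-23.678 y=-38.976

eq1: (x + 1.196)² + (y − 15.415)² = 58.8544307204²
eq2: (x + 28.268)² + (y − 46.434)² = 85.5332365188²
eq3: (x + 11.803)² + (y + 48.811)² = 15.4192638412²
eq2−eq1, eq2−eq3 (x²,y² cancel):
  54.144·x − 62.038·y = 1135.946995
  32.930·x − 190.490·y = 6644.809202
det = 54.144·-190.490 − -62.038·32.930 = -8270.979220
x = (1135.946995·-190.490 − -62.038·6644.809202) / -8270.979220 = -23.678470
y = (54.144·6644.809202 − 1135.946995·32.930) / -8270.979220 = -38.976016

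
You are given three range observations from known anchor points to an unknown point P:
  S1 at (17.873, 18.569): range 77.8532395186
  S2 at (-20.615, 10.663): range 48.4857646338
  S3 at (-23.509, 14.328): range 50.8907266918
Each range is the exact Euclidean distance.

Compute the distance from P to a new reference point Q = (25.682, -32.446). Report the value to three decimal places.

65.294

eq1: (x − 17.873)² + (y − 18.569)² = 77.8532395186²
eq2: (x + 20.615)² + (y − 10.663)² = 48.4857646338²
eq3: (x + 23.509)² + (y − 14.328)² = 50.8907266918²
eq3−eq2, eq3−eq1 (x²,y² cancel):
  5.788·x − 7.330·y = 19.709820
  82.764·x + 8.482·y = -3564.973615
det = 5.788·8.482 − -7.330·82.764 = 655.753936
x = (19.709820·8.482 − -7.330·-3564.973615) / 655.753936 = -39.594239
y = (5.788·-3564.973615 − 19.709820·82.764) / 655.753936 = -33.953789
|P − Q| = √((-39.594239 − 25.682)² + (-33.953789 − -32.446)²) = 65.293650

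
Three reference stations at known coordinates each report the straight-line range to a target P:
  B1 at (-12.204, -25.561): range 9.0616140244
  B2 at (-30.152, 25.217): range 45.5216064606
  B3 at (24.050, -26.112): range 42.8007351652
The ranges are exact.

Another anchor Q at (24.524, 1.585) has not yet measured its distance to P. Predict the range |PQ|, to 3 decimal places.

eq1: (x + 12.204)² + (y + 25.561)² = 9.0616140244²
eq2: (x + 30.152)² + (y − 25.217)² = 45.5216064606²
eq3: (x − 24.050)² + (y + 26.112)² = 42.8007351652²
eq2−eq1, eq2−eq3 (x²,y² cancel):
  35.896·x − 101.556·y = 1247.365950
  108.404·x − 102.658·y = -44.487425
det = 35.896·-102.658 − -101.556·108.404 = 7324.065056
x = (1247.365950·-102.658 − -101.556·-44.487425) / 7324.065056 = -18.100612
y = (35.896·-44.487425 − 1247.365950·108.404) / 7324.065056 = -18.680388
|P − Q| = √((-18.100612 − 24.524)² + (-18.680388 − 1.585)²) = 47.196859

47.197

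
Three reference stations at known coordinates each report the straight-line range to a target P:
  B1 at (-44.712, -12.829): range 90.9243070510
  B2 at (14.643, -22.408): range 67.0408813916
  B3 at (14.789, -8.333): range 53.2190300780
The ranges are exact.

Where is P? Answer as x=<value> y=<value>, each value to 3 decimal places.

x=26.619 y=43.555

eq1: (x + 44.712)² + (y + 12.829)² = 90.9243070510²
eq2: (x − 14.643)² + (y + 22.408)² = 67.0408813916²
eq3: (x − 14.789)² + (y + 8.333)² = 53.2190300780²
eq3−eq2, eq3−eq1 (x²,y² cancel):
  -0.292·x − 28.150·y = -1233.832112
  -119.002·x − 8.992·y = -3559.371675
det = -0.292·-8.992 − -28.150·-119.002 = -3347.280636
x = (-1233.832112·-8.992 − -28.150·-3559.371675) / -3347.280636 = 26.619129
y = (-0.292·-3559.371675 − -1233.832112·-119.002) / -3347.280636 = 43.554505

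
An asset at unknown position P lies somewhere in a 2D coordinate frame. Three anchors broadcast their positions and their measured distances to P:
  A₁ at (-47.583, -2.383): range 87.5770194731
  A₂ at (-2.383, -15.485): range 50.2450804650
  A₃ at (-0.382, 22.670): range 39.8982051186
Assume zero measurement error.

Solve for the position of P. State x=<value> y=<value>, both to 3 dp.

x=38.500 y=13.723

eq1: (x + 47.583)² + (y + 2.383)² = 87.5770194731²
eq2: (x + 2.383)² + (y + 15.485)² = 50.2450804650²
eq3: (x + 0.382)² + (y − 22.670)² = 39.8982051186²
eq3−eq2, eq3−eq1 (x²,y² cancel):
  -4.002·x − 76.310·y = -1201.312249
  -94.402·x − 50.106·y = -4322.121814
det = -4.002·-50.106 − -76.310·-94.402 = -7003.292408
x = (-1201.312249·-50.106 − -76.310·-4322.121814) / -7003.292408 = 38.500201
y = (-4.002·-4322.121814 − -1201.312249·-94.402) / -7003.292408 = 13.723423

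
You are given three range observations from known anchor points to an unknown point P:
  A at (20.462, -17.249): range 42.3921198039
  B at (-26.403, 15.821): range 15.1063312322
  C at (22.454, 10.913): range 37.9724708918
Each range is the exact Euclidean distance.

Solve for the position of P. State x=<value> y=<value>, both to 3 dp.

x=-15.163 y=5.728

eq1: (x − 20.462)² + (y + 17.249)² = 42.3921198039²
eq2: (x + 26.403)² + (y − 15.821)² = 15.1063312322²
eq3: (x − 22.454)² + (y − 10.913)² = 37.9724708918²
eq3−eq1, eq3−eq2 (x²,y² cancel):
  -3.984·x − 56.324·y = -262.237516
  -97.714·x + 9.816·y = 1537.854067
det = -3.984·9.816 − -56.324·-97.714 = -5542.750280
x = (-262.237516·9.816 − -56.324·1537.854067) / -5542.750280 = -15.162864
y = (-3.984·1537.854067 − -262.237516·-97.714) / -5542.750280 = 5.728399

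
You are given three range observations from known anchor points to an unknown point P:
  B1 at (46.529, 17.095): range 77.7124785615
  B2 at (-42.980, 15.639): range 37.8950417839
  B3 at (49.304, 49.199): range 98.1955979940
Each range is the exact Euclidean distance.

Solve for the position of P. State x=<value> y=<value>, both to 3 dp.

eq1: (x − 46.529)² + (y − 17.095)² = 77.7124785615²
eq2: (x + 42.980)² + (y − 15.639)² = 37.8950417839²
eq3: (x − 49.304)² + (y − 49.199)² = 98.1955979940²
eq3−eq2, eq3−eq1 (x²,y² cancel):
  -184.568·x − 67.120·y = 5446.773978
  -5.550·x − 64.208·y = 1208.906990
det = -184.568·-64.208 − -67.120·-5.550 = 11478.226144
x = (5446.773978·-64.208 − -67.120·1208.906990) / 11478.226144 = -23.399489
y = (-184.568·1208.906990 − 5446.773978·-5.550) / 11478.226144 = -16.805380

x=-23.399 y=-16.805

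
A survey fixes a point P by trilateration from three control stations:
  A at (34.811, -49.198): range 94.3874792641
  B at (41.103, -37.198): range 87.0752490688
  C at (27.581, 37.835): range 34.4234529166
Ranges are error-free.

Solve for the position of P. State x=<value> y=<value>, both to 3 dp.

x=-6.766 y=35.539

eq1: (x − 34.811)² + (y + 49.198)² = 94.3874792641²
eq2: (x − 41.103)² + (y + 37.198)² = 87.0752490688²
eq3: (x − 27.581)² + (y − 37.835)² = 34.4234529166²
eq3−eq2, eq3−eq1 (x²,y² cancel):
  27.044·x − 150.066·y = -5516.175863
  14.460·x − 174.066·y = -6283.971992
det = 27.044·-174.066 − -150.066·14.460 = -2537.486544
x = (-5516.175863·-174.066 − -150.066·-6283.971992) / -2537.486544 = -6.765800
y = (27.044·-6283.971992 − -5516.175863·14.460) / -2537.486544 = 35.539040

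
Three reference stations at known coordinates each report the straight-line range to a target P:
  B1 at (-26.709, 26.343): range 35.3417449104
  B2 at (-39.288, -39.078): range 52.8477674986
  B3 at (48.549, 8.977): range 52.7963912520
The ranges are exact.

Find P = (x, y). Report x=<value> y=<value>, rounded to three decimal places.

eq1: (x + 26.709)² + (y − 26.343)² = 35.3417449104²
eq2: (x + 39.288)² + (y + 39.078)² = 52.8477674986²
eq3: (x − 48.549)² + (y − 8.977)² = 52.7963912520²
eq3−eq2, eq3−eq1 (x²,y² cancel):
  -175.674·x − 96.110·y = 627.617498
  -150.516·x + 34.732·y = 508.152396
det = -175.674·34.732 − -96.110·-150.516 = -20567.602128
x = (627.617498·34.732 − -96.110·508.152396) / -20567.602128 = -3.434379
y = (-175.674·508.152396 − 627.617498·-150.516) / -20567.602128 = -0.252694

x=-3.434 y=-0.253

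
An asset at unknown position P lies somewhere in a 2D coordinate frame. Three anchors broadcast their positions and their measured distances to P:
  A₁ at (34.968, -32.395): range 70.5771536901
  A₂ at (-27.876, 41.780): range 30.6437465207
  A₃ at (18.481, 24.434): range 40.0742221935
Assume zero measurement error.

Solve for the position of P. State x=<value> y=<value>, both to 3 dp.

eq1: (x − 34.968)² + (y + 32.395)² = 70.5771536901²
eq2: (x + 27.876)² + (y − 41.780)² = 30.6437465207²
eq3: (x − 18.481)² + (y − 24.434)² = 40.0742221935²
eq2−eq3, eq2−eq1 (x²,y² cancel):
  92.714·x − 34.692·y = -2250.976143
  125.688·x − 148.350·y = -4292.538149
det = 92.714·-148.350 − -34.692·125.688 = -9393.753804
x = (-2250.976143·-148.350 − -34.692·-4292.538149) / -9393.753804 = -19.695596
y = (92.714·-4292.538149 − -2250.976143·125.688) / -9393.753804 = 12.248319

x=-19.696 y=12.248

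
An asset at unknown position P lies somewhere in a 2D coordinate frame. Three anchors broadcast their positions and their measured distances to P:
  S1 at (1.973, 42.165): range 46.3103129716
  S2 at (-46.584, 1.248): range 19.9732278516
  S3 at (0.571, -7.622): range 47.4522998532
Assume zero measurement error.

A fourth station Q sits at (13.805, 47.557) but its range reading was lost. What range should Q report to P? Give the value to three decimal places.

eq1: (x − 1.973)² + (y − 42.165)² = 46.3103129716²
eq2: (x + 46.584)² + (y − 1.248)² = 19.9732278516²
eq3: (x − 0.571)² + (y + 7.622)² = 47.4522998532²
eq2−eq3, eq2−eq1 (x²,y² cancel):
  94.310·x − 17.740·y = -3965.996566
  97.114·x + 81.834·y = -2135.561863
det = 94.310·81.834 − -17.740·97.114 = 9440.566900
x = (-3965.996566·81.834 − -17.740·-2135.561863) / 9440.566900 = -38.391575
y = (94.310·-2135.561863 − -3965.996566·97.114) / 9440.566900 = 19.463762
|P − Q| = √((-38.391575 − 13.805)² + (19.463762 − 47.557)²) = 59.276576

59.277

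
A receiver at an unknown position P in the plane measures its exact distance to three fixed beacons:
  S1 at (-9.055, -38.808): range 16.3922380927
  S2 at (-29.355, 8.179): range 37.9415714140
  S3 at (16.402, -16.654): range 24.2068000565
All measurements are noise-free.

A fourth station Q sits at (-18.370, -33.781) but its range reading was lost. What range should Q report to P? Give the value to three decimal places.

eq1: (x + 9.055)² + (y + 38.808)² = 16.3922380927²
eq2: (x + 29.355)² + (y − 8.179)² = 37.9415714140²
eq3: (x − 16.402)² + (y + 16.654)² = 24.2068000565²
eq2−eq1, eq2−eq3 (x²,y² cancel):
  40.600·x − 93.974·y = 1830.299195
  91.514·x − 49.666·y = 471.362926
det = 40.600·-49.666 − -93.974·91.514 = 6583.497036
x = (1830.299195·-49.666 − -93.974·471.362926) / 6583.497036 = -7.079487
y = (40.600·471.362926 − 1830.299195·91.514) / 6583.497036 = -22.535237
|P − Q| = √((-7.079487 − -18.370)² + (-22.535237 − -33.781)²) = 15.935585

15.936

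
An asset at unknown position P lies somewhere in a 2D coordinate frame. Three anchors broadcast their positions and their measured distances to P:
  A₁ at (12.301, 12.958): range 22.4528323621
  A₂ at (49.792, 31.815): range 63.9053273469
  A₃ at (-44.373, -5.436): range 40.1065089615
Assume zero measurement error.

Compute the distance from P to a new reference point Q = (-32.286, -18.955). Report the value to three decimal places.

eq1: (x − 12.301)² + (y − 12.958)² = 22.4528323621²
eq2: (x − 49.792)² + (y − 31.815)² = 63.9053273469²
eq3: (x + 44.373)² + (y + 5.436)² = 40.1065089615²
eq3−eq1, eq3−eq2 (x²,y² cancel):
  113.348·x + 36.788·y = -574.886480
  188.330·x + 74.502·y = -982.434538
det = 113.348·74.502 − 36.788·188.330 = 1516.368656
x = (-574.886480·74.502 − 36.788·-982.434538) / 1516.368656 = -4.410795
y = (113.348·-982.434538 − -574.886480·188.330) / 1516.368656 = -2.036852
|P − Q| = √((-4.410795 − -32.286)² + (-2.036852 − -18.955)²) = 32.607527

32.608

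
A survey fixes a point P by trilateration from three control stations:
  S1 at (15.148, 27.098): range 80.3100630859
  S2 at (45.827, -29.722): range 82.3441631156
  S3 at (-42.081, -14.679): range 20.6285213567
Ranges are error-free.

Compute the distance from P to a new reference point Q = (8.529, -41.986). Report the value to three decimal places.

45.526

eq1: (x − 15.148)² + (y − 27.098)² = 80.3100630859²
eq2: (x − 45.827)² + (y + 29.722)² = 82.3441631156²
eq3: (x + 42.081)² + (y + 14.679)² = 20.6285213567²
eq3−eq2, eq3−eq1 (x²,y² cancel):
  175.816·x − 30.086·y = -5357.797695
  114.458·x + 83.554·y = -7046.690433
det = 175.816·83.554 − -30.086·114.458 = 18133.713452
x = (-5357.797695·83.554 − -30.086·-7046.690433) / 18133.713452 = -36.378217
y = (175.816·-7046.690433 − -5357.797695·114.458) / 18133.713452 = -34.503585
|P − Q| = √((-36.378217 − 8.529)² + (-34.503585 − -41.986)²) = 45.526307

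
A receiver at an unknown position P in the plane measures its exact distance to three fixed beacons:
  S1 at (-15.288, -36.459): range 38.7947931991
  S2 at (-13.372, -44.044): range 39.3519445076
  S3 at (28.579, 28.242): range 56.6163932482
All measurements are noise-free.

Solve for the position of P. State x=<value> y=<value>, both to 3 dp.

eq1: (x + 15.288)² + (y + 36.459)² = 38.7947931991²
eq2: (x + 13.372)² + (y + 44.044)² = 39.3519445076²
eq3: (x − 28.579)² + (y − 28.242)² = 56.6163932482²
eq1−eq3, eq1−eq2 (x²,y² cancel):
  87.734·x + 129.402·y = -1648.991825
  3.832·x − 15.170·y = 512.163138
det = 87.734·-15.170 − 129.402·3.832 = -1826.793244
x = (-1648.991825·-15.170 − 129.402·512.163138) / -1826.793244 = 22.585877
y = (87.734·512.163138 − -1648.991825·3.832) / -1826.793244 = -28.056299

x=22.586 y=-28.056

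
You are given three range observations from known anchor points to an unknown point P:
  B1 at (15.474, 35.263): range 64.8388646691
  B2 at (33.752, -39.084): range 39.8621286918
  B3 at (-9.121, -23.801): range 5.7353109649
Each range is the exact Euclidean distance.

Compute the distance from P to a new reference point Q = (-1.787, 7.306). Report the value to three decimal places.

eq1: (x − 15.474)² + (y − 35.263)² = 64.8388646691²
eq2: (x − 33.752)² + (y + 39.084)² = 39.8621286918²
eq3: (x + 9.121)² + (y + 23.801)² = 5.7353109649²
eq1−eq3, eq1−eq2 (x²,y² cancel):
  -49.190·x − 118.128·y = 3337.940977
  36.556·x − 148.694·y = 3798.921783
det = -49.190·-148.694 − -118.128·36.556 = 11632.545028
x = (3337.940977·-148.694 − -118.128·3798.921783) / 11632.545028 = -4.089626
y = (-49.190·3798.921783 − 3337.940977·36.556) / 11632.545028 = -26.554011
|P − Q| = √((-4.089626 − -1.787)² + (-26.554011 − 7.306)²) = 33.938215

33.938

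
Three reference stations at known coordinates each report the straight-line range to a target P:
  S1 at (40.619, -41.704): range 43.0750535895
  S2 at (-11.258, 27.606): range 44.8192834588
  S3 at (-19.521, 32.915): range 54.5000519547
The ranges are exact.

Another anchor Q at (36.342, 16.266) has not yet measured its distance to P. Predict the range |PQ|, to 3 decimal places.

24.619

eq1: (x − 40.619)² + (y + 41.704)² = 43.0750535895²
eq2: (x + 11.258)² + (y − 27.606)² = 44.8192834588²
eq3: (x + 19.521)² + (y − 32.915)² = 54.5000519547²
eq2−eq1, eq2−eq3 (x²,y² cancel):
  103.754·x − 138.620·y = 2653.600905
  -16.526·x + 10.618·y = -385.854627
det = 103.754·10.618 − -138.620·-16.526 = -1189.174148
x = (2653.600905·10.618 − -138.620·-385.854627) / -1189.174148 = 21.284716
y = (103.754·-385.854627 − 2653.600905·-16.526) / -1189.174148 = -3.211849
|P − Q| = √((21.284716 − 36.342)² + (-3.211849 − 16.266)²) = 24.619269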